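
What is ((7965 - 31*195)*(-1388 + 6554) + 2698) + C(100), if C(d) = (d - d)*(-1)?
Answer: 9921418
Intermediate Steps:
C(d) = 0 (C(d) = 0*(-1) = 0)
((7965 - 31*195)*(-1388 + 6554) + 2698) + C(100) = ((7965 - 31*195)*(-1388 + 6554) + 2698) + 0 = ((7965 - 6045)*5166 + 2698) + 0 = (1920*5166 + 2698) + 0 = (9918720 + 2698) + 0 = 9921418 + 0 = 9921418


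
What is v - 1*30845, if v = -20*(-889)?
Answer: -13065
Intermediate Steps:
v = 17780
v - 1*30845 = 17780 - 1*30845 = 17780 - 30845 = -13065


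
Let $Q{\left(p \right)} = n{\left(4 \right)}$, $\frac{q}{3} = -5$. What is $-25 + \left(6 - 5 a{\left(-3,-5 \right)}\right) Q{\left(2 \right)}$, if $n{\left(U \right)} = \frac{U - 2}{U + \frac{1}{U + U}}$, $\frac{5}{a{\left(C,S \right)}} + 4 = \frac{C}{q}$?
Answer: $- \frac{11851}{627} \approx -18.901$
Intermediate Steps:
$q = -15$ ($q = 3 \left(-5\right) = -15$)
$a{\left(C,S \right)} = \frac{5}{-4 - \frac{C}{15}}$ ($a{\left(C,S \right)} = \frac{5}{-4 + \frac{C}{-15}} = \frac{5}{-4 + C \left(- \frac{1}{15}\right)} = \frac{5}{-4 - \frac{C}{15}}$)
$n{\left(U \right)} = \frac{-2 + U}{U + \frac{1}{2 U}}$
$Q{\left(p \right)} = \frac{16}{33}$ ($Q{\left(p \right)} = 2 \cdot 4 \frac{1}{1 + 2 \cdot 4^{2}} \left(-2 + 4\right) = 2 \cdot 4 \frac{1}{1 + 2 \cdot 16} \cdot 2 = 2 \cdot 4 \frac{1}{1 + 32} \cdot 2 = 2 \cdot 4 \cdot \frac{1}{33} \cdot 2 = \frac{16}{33}$)
$-25 + \left(6 - 5 a{\left(-3,-5 \right)}\right) Q{\left(2 \right)} = -25 + \left(6 - 5 \left(- \frac{75}{60 - 3}\right)\right) \frac{16}{33} = -25 + \left(6 - 5 \left(- \frac{75}{57}\right)\right) \frac{16}{33} = -25 + \left(6 - 5 \left(\left(-75\right) \frac{1}{57}\right)\right) \frac{16}{33} = -25 + \left(6 - - \frac{125}{19}\right) \frac{16}{33} = -25 + \left(6 + \frac{125}{19}\right) \frac{16}{33} = -25 + \frac{239}{19} \cdot \frac{16}{33} = -25 + \frac{3824}{627} = - \frac{11851}{627}$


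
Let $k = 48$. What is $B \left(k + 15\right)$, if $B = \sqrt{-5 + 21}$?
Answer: $252$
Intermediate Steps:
$B = 4$ ($B = \sqrt{16} = 4$)
$B \left(k + 15\right) = 4 \left(48 + 15\right) = 4 \cdot 63 = 252$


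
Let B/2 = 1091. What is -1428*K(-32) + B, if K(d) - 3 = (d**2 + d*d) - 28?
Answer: -2886662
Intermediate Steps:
B = 2182 (B = 2*1091 = 2182)
K(d) = -25 + 2*d**2 (K(d) = 3 + ((d**2 + d*d) - 28) = 3 + ((d**2 + d**2) - 28) = 3 + (2*d**2 - 28) = 3 + (-28 + 2*d**2) = -25 + 2*d**2)
-1428*K(-32) + B = -1428*(-25 + 2*(-32)**2) + 2182 = -1428*(-25 + 2*1024) + 2182 = -1428*(-25 + 2048) + 2182 = -1428*2023 + 2182 = -2888844 + 2182 = -2886662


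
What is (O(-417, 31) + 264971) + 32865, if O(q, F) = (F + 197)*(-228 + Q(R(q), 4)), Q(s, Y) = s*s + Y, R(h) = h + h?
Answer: 158833532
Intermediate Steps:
R(h) = 2*h
Q(s, Y) = Y + s² (Q(s, Y) = s² + Y = Y + s²)
O(q, F) = (-224 + 4*q²)*(197 + F) (O(q, F) = (F + 197)*(-228 + (4 + (2*q)²)) = (197 + F)*(-228 + (4 + 4*q²)) = (197 + F)*(-224 + 4*q²) = (-224 + 4*q²)*(197 + F))
(O(-417, 31) + 264971) + 32865 = ((-44128 - 224*31 + 788*(-417)² + 4*31*(-417)²) + 264971) + 32865 = ((-44128 - 6944 + 788*173889 + 4*31*173889) + 264971) + 32865 = ((-44128 - 6944 + 137024532 + 21562236) + 264971) + 32865 = (158535696 + 264971) + 32865 = 158800667 + 32865 = 158833532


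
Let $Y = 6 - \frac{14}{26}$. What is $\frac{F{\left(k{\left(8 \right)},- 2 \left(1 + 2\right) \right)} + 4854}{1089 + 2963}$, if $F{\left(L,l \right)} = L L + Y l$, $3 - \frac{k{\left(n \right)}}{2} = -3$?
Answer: $\frac{16137}{13169} \approx 1.2254$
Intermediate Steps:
$k{\left(n \right)} = 12$ ($k{\left(n \right)} = 6 - -6 = 6 + 6 = 12$)
$Y = \frac{71}{13}$ ($Y = 6 - \frac{7}{13} = \frac{71}{13} \approx 5.4615$)
$F{\left(L,l \right)} = L^{2} + \frac{71 l}{13}$ ($F{\left(L,l \right)} = L L + \frac{71 l}{13} = L^{2} + \frac{71 l}{13}$)
$\frac{F{\left(k{\left(8 \right)},- 2 \left(1 + 2\right) \right)} + 4854}{1089 + 2963} = \frac{\left(12^{2} + \frac{71 \left(- 2 \left(1 + 2\right)\right)}{13}\right) + 4854}{1089 + 2963} = \frac{\left(144 + \frac{71 \left(\left(-2\right) 3\right)}{13}\right) + 4854}{4052} = \left(\left(144 + \frac{71}{13} \left(-6\right)\right) + 4854\right) \frac{1}{4052} = \left(\left(144 - \frac{426}{13}\right) + 4854\right) \frac{1}{4052} = \left(\frac{1446}{13} + 4854\right) \frac{1}{4052} = \frac{64548}{13} \cdot \frac{1}{4052} = \frac{16137}{13169}$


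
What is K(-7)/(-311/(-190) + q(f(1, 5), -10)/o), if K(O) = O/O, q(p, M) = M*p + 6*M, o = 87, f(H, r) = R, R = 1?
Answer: 16530/13757 ≈ 1.2016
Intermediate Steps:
f(H, r) = 1
q(p, M) = 6*M + M*p
K(O) = 1
K(-7)/(-311/(-190) + q(f(1, 5), -10)/o) = 1/(-311/(-190) - 10*(6 + 1)/87) = 1/(-311*(-1/190) - 10*7*(1/87)) = 1/(311/190 - 70*1/87) = 1/(311/190 - 70/87) = 1/(13757/16530) = 1*(16530/13757) = 16530/13757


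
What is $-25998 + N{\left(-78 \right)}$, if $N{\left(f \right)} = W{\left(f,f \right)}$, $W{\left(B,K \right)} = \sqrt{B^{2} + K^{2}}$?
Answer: $-25998 + 78 \sqrt{2} \approx -25888.0$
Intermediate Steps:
$N{\left(f \right)} = \sqrt{2} \sqrt{f^{2}}$ ($N{\left(f \right)} = \sqrt{f^{2} + f^{2}} = \sqrt{2 f^{2}} = \sqrt{2} \sqrt{f^{2}}$)
$-25998 + N{\left(-78 \right)} = -25998 + \sqrt{2} \sqrt{\left(-78\right)^{2}} = -25998 + \sqrt{2} \sqrt{6084} = -25998 + \sqrt{2} \cdot 78 = -25998 + 78 \sqrt{2}$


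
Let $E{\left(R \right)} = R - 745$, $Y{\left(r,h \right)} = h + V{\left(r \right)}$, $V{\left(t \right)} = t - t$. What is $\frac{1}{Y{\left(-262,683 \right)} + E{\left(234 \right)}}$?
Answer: $\frac{1}{172} \approx 0.005814$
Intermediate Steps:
$V{\left(t \right)} = 0$
$Y{\left(r,h \right)} = h$ ($Y{\left(r,h \right)} = h + 0 = h$)
$E{\left(R \right)} = -745 + R$
$\frac{1}{Y{\left(-262,683 \right)} + E{\left(234 \right)}} = \frac{1}{683 + \left(-745 + 234\right)} = \frac{1}{683 - 511} = \frac{1}{172}$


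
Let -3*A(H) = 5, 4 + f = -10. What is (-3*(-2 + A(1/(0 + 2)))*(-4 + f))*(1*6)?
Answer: -1188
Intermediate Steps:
f = -14 (f = -4 - 10 = -14)
A(H) = -5/3 (A(H) = -⅓*5 = -5/3)
(-3*(-2 + A(1/(0 + 2)))*(-4 + f))*(1*6) = (-3*(-2 - 5/3)*(-4 - 14))*(1*6) = -(-11)*(-18)*6 = -3*66*6 = -198*6 = -1188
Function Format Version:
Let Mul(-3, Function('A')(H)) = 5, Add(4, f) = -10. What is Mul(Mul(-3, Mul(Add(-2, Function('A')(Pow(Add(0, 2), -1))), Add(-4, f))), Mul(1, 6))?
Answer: -1188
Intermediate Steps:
f = -14 (f = Add(-4, -10) = -14)
Function('A')(H) = Rational(-5, 3) (Function('A')(H) = Mul(Rational(-1, 3), 5) = Rational(-5, 3))
Mul(Mul(-3, Mul(Add(-2, Function('A')(Pow(Add(0, 2), -1))), Add(-4, f))), Mul(1, 6)) = Mul(Mul(-3, Mul(Add(-2, Rational(-5, 3)), Add(-4, -14))), Mul(1, 6)) = Mul(Mul(-3, Mul(Rational(-11, 3), -18)), 6) = Mul(Mul(-3, 66), 6) = Mul(-198, 6) = -1188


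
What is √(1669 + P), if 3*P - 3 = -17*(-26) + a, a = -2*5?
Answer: √1814 ≈ 42.591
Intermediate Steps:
a = -10
P = 145 (P = 1 + (-17*(-26) - 10)/3 = 1 + (442 - 10)/3 = 1 + (⅓)*432 = 1 + 144 = 145)
√(1669 + P) = √(1669 + 145) = √1814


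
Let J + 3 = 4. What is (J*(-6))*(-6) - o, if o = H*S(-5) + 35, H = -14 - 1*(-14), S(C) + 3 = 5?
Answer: 1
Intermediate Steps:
S(C) = 2 (S(C) = -3 + 5 = 2)
H = 0 (H = -14 + 14 = 0)
J = 1 (J = -3 + 4 = 1)
o = 35 (o = 0*2 + 35 = 0 + 35 = 35)
(J*(-6))*(-6) - o = (1*(-6))*(-6) - 1*35 = -6*(-6) - 35 = 36 - 35 = 1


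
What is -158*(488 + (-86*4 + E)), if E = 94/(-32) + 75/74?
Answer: -6644611/296 ≈ -22448.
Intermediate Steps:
E = -1139/592 (E = 94*(-1/32) + 75*(1/74) = -47/16 + 75/74 = -1139/592 ≈ -1.9240)
-158*(488 + (-86*4 + E)) = -158*(488 + (-86*4 - 1139/592)) = -158*(488 + (-344 - 1139/592)) = -158*(488 - 204787/592) = -158*84109/592 = -6644611/296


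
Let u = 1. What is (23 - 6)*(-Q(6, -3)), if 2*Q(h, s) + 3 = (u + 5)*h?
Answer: -561/2 ≈ -280.50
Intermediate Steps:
Q(h, s) = -3/2 + 3*h (Q(h, s) = -3/2 + ((1 + 5)*h)/2 = -3/2 + (6*h)/2 = -3/2 + 3*h)
(23 - 6)*(-Q(6, -3)) = (23 - 6)*(-(-3/2 + 3*6)) = 17*(-(-3/2 + 18)) = 17*(-1*33/2) = 17*(-33/2) = -561/2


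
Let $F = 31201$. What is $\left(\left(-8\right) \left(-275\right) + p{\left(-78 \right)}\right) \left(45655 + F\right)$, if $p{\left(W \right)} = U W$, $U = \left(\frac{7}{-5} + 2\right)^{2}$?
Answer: $\frac{4173127088}{25} \approx 1.6693 \cdot 10^{8}$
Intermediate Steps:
$U = \frac{9}{25}$ ($U = \left(7 \left(- \frac{1}{5}\right) + 2\right)^{2} = \left(- \frac{7}{5} + 2\right)^{2} = \left(\frac{3}{5}\right)^{2} = \frac{9}{25} \approx 0.36$)
$p{\left(W \right)} = \frac{9 W}{25}$
$\left(\left(-8\right) \left(-275\right) + p{\left(-78 \right)}\right) \left(45655 + F\right) = \left(\left(-8\right) \left(-275\right) + \frac{9}{25} \left(-78\right)\right) \left(45655 + 31201\right) = \left(2200 - \frac{702}{25}\right) 76856 = \frac{54298}{25} \cdot 76856 = \frac{4173127088}{25}$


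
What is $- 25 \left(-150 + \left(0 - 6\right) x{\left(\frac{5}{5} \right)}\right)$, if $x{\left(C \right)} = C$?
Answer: $3900$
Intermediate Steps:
$- 25 \left(-150 + \left(0 - 6\right) x{\left(\frac{5}{5} \right)}\right) = - 25 \left(-150 + \left(0 - 6\right) \frac{5}{5}\right) = - 25 \left(-150 - 6 \cdot 5 \cdot \frac{1}{5}\right) = - 25 \left(-150 - 6\right) = \left(-25\right) \left(-156\right) = 3900$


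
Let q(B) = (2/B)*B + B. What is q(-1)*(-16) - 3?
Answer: -19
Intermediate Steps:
q(B) = 2 + B
q(-1)*(-16) - 3 = (2 - 1)*(-16) - 3 = 1*(-16) - 3 = -16 - 3 = -19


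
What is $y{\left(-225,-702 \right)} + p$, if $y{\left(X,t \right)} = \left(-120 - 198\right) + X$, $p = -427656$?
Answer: $-428199$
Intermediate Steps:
$y{\left(X,t \right)} = -318 + X$
$y{\left(-225,-702 \right)} + p = \left(-318 - 225\right) - 427656 = -543 - 427656 = -428199$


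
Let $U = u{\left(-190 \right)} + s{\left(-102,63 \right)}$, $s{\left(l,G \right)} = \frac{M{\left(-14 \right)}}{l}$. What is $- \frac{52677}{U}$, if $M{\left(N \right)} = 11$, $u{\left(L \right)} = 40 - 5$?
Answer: $- \frac{5373054}{3559} \approx -1509.7$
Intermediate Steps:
$u{\left(L \right)} = 35$
$s{\left(l,G \right)} = \frac{11}{l}$
$U = \frac{3559}{102}$ ($U = 35 + \frac{11}{-102} = 35 + 11 \left(- \frac{1}{102}\right) = 35 - \frac{11}{102} = \frac{3559}{102} \approx 34.892$)
$- \frac{52677}{U} = - \frac{52677}{\frac{3559}{102}} = \left(-52677\right) \frac{102}{3559} = - \frac{5373054}{3559}$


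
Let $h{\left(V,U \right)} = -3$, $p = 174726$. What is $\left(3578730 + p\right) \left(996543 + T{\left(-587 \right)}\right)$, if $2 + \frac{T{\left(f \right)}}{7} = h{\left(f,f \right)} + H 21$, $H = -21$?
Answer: $3728762012976$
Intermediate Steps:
$T{\left(f \right)} = -3122$ ($T{\left(f \right)} = -14 + 7 \left(-3 - 441\right) = -14 + 7 \left(-444\right) = -14 - 3108 = -3122$)
$\left(3578730 + p\right) \left(996543 + T{\left(-587 \right)}\right) = \left(3578730 + 174726\right) \left(996543 - 3122\right) = 3753456 \cdot 993421 = 3728762012976$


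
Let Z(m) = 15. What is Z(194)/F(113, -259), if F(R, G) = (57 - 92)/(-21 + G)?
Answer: 120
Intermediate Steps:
F(R, G) = -35/(-21 + G)
Z(194)/F(113, -259) = 15/((-35/(-21 - 259))) = 15/((-35/(-280))) = 15/((-35*(-1/280))) = 15/(1/8) = 15*8 = 120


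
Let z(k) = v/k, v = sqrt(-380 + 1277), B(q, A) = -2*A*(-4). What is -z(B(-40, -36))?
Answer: sqrt(897)/288 ≈ 0.10399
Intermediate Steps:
B(q, A) = 8*A
v = sqrt(897) ≈ 29.950
z(k) = sqrt(897)/k
-z(B(-40, -36)) = -sqrt(897)/(8*(-36)) = -sqrt(897)/(-288) = -sqrt(897)*(-1)/288 = -(-1)*sqrt(897)/288 = sqrt(897)/288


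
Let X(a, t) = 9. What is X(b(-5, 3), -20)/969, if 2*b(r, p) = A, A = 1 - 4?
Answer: 3/323 ≈ 0.0092879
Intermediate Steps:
A = -3
b(r, p) = -3/2 (b(r, p) = (1/2)*(-3) = -3/2)
X(b(-5, 3), -20)/969 = 9/969 = 9*(1/969) = 3/323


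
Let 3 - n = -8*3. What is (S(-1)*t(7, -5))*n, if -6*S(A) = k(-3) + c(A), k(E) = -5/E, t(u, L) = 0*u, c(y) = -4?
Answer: 0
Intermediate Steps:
t(u, L) = 0
n = 27 (n = 3 - (-8)*3 = 3 - 1*(-24) = 3 + 24 = 27)
S(A) = 7/18 (S(A) = -(-5/(-3) - 4)/6 = -(-5*(-⅓) - 4)/6 = -(5/3 - 4)/6 = -⅙*(-7/3) = 7/18)
(S(-1)*t(7, -5))*n = ((7/18)*0)*27 = 0*27 = 0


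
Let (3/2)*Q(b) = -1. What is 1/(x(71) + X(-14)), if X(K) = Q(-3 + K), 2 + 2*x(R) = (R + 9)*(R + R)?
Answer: 3/17035 ≈ 0.00017611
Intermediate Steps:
Q(b) = -2/3 (Q(b) = (2/3)*(-1) = -2/3)
x(R) = -1 + R*(9 + R) (x(R) = -1 + ((R + 9)*(R + R))/2 = -1 + ((9 + R)*(2*R))/2 = -1 + (2*R*(9 + R))/2 = -1 + R*(9 + R))
X(K) = -2/3
1/(x(71) + X(-14)) = 1/((-1 + 71**2 + 9*71) - 2/3) = 1/((-1 + 5041 + 639) - 2/3) = 1/(5679 - 2/3) = 1/(17035/3) = 3/17035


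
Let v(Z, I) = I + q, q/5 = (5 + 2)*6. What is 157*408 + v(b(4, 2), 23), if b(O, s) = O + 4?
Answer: 64289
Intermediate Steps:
b(O, s) = 4 + O
q = 210 (q = 5*((5 + 2)*6) = 5*(7*6) = 5*42 = 210)
v(Z, I) = 210 + I (v(Z, I) = I + 210 = 210 + I)
157*408 + v(b(4, 2), 23) = 157*408 + (210 + 23) = 64056 + 233 = 64289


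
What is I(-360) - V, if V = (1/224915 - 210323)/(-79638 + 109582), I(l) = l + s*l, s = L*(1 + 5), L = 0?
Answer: -297155364507/841856845 ≈ -352.98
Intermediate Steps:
s = 0 (s = 0*(1 + 5) = 0*6 = 0)
I(l) = l (I(l) = l + 0*l = l + 0 = l)
V = -5913099693/841856845 (V = (1/224915 - 210323)/29944 = -47304797544/224915*1/29944 = -5913099693/841856845 ≈ -7.0239)
I(-360) - V = -360 - 1*(-5913099693/841856845) = -360 + 5913099693/841856845 = -297155364507/841856845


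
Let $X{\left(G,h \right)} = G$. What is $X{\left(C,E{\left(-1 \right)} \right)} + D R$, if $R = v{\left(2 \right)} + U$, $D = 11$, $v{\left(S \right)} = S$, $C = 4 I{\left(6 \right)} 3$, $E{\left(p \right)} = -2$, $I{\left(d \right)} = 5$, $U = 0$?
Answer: $82$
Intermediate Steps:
$C = 60$ ($C = 4 \cdot 5 \cdot 3 = 20 \cdot 3 = 60$)
$R = 2$ ($R = 2 + 0 = 2$)
$X{\left(C,E{\left(-1 \right)} \right)} + D R = 60 + 11 \cdot 2 = 60 + 22 = 82$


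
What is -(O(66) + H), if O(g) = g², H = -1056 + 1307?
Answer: -4607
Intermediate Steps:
H = 251
-(O(66) + H) = -(66² + 251) = -(4356 + 251) = -1*4607 = -4607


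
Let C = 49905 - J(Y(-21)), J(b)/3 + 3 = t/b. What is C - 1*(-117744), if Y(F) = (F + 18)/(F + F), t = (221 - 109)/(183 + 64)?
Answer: 41406822/247 ≈ 1.6764e+5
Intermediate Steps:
t = 112/247 ≈ 0.45344
Y(F) = (18 + F)/(2*F) (Y(F) = (18 + F)/((2*F)) = (18 + F)*(1/(2*F)) = (18 + F)/(2*F))
J(b) = -9 + 336/(247*b) (J(b) = -9 + 3*(112/(247*b)) = -9 + 336/(247*b))
C = 12324054/247 (C = 49905 - (-9 + 336/(247*(((½)*(18 - 21)/(-21))))) = 49905 - (-9 + 336/(247*(((½)*(-1/21)*(-3))))) = 49905 - (-9 + 336/(247*(1/14))) = 49905 - (-9 + (336/247)*14) = 49905 - (-9 + 4704/247) = 49905 - 1*2481/247 = 49905 - 2481/247 = 12324054/247 ≈ 49895.)
C - 1*(-117744) = 12324054/247 - 1*(-117744) = 12324054/247 + 117744 = 41406822/247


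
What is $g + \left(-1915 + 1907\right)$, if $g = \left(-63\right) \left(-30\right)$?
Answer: $1882$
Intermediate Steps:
$g = 1890$
$g + \left(-1915 + 1907\right) = 1890 + \left(-1915 + 1907\right) = 1890 - 8 = 1882$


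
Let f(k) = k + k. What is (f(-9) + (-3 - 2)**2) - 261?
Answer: -254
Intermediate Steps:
f(k) = 2*k
(f(-9) + (-3 - 2)**2) - 261 = (2*(-9) + (-3 - 2)**2) - 261 = (-18 + (-5)**2) - 261 = (-18 + 25) - 261 = 7 - 261 = -254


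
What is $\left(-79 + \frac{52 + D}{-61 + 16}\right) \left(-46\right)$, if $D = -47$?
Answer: $\frac{32752}{9} \approx 3639.1$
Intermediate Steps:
$\left(-79 + \frac{52 + D}{-61 + 16}\right) \left(-46\right) = \left(-79 + \frac{52 - 47}{-61 + 16}\right) \left(-46\right) = \left(-79 + \frac{5}{-45}\right) \left(-46\right) = \left(-79 + 5 \left(- \frac{1}{45}\right)\right) \left(-46\right) = \left(-79 - \frac{1}{9}\right) \left(-46\right) = \left(- \frac{712}{9}\right) \left(-46\right) = \frac{32752}{9}$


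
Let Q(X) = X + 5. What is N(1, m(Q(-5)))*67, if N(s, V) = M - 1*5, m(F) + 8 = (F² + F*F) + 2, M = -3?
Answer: -536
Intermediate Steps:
Q(X) = 5 + X
m(F) = -6 + 2*F² (m(F) = -8 + ((F² + F*F) + 2) = -8 + ((F² + F²) + 2) = -8 + (2*F² + 2) = -8 + (2 + 2*F²) = -6 + 2*F²)
N(s, V) = -8 (N(s, V) = -3 - 1*5 = -3 - 5 = -8)
N(1, m(Q(-5)))*67 = -8*67 = -536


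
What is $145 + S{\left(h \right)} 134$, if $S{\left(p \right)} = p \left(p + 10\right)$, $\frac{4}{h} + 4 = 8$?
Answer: $1619$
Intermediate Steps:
$h = 1$ ($h = \frac{4}{-4 + 8} = \frac{4}{4} = 4 \cdot \frac{1}{4} = 1$)
$S{\left(p \right)} = p \left(10 + p\right)$
$145 + S{\left(h \right)} 134 = 145 + 1 \left(10 + 1\right) 134 = 145 + 1 \cdot 11 \cdot 134 = 145 + 11 \cdot 134 = 145 + 1474 = 1619$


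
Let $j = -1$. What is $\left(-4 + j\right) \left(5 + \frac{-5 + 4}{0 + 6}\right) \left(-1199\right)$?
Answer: $\frac{173855}{6} \approx 28976.0$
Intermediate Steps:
$\left(-4 + j\right) \left(5 + \frac{-5 + 4}{0 + 6}\right) \left(-1199\right) = \left(-4 - 1\right) \left(5 + \frac{-5 + 4}{0 + 6}\right) \left(-1199\right) = - 5 \left(5 - \frac{1}{6}\right) \left(-1199\right) = \left(-5\right) \frac{29}{6} \left(-1199\right) = \left(- \frac{145}{6}\right) \left(-1199\right) = \frac{173855}{6}$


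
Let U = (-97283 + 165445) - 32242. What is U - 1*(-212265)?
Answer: 248185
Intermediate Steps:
U = 35920 (U = 68162 - 32242 = 35920)
U - 1*(-212265) = 35920 - 1*(-212265) = 35920 + 212265 = 248185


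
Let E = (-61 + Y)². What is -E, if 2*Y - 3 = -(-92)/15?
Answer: -2866249/900 ≈ -3184.7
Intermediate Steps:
Y = 137/30 (Y = 3/2 + (-(-92)/15)/2 = 3/2 + (-1*(-92/15))/2 = 3/2 + (½)*(92/15) = 3/2 + 46/15 = 137/30 ≈ 4.5667)
E = 2866249/900 (E = (-61 + 137/30)² = (-1693/30)² = 2866249/900 ≈ 3184.7)
-E = -1*2866249/900 = -2866249/900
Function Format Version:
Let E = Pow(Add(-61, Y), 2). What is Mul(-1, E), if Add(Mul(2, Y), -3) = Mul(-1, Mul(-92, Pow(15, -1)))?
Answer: Rational(-2866249, 900) ≈ -3184.7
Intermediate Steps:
Y = Rational(137, 30) (Y = Add(Rational(3, 2), Mul(Rational(1, 2), Mul(-1, Mul(-92, Pow(15, -1))))) = Add(Rational(3, 2), Mul(Rational(1, 2), Mul(-1, Mul(-92, Rational(1, 15))))) = Add(Rational(3, 2), Mul(Rational(1, 2), Mul(-1, Rational(-92, 15)))) = Add(Rational(3, 2), Mul(Rational(1, 2), Rational(92, 15))) = Add(Rational(3, 2), Rational(46, 15)) = Rational(137, 30) ≈ 4.5667)
E = Rational(2866249, 900) (E = Pow(Add(-61, Rational(137, 30)), 2) = Pow(Rational(-1693, 30), 2) = Rational(2866249, 900) ≈ 3184.7)
Mul(-1, E) = Mul(-1, Rational(2866249, 900)) = Rational(-2866249, 900)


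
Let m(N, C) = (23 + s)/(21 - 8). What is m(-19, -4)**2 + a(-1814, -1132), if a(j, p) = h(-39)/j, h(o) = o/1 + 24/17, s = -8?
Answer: 7046541/5211622 ≈ 1.3521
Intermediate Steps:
h(o) = 24/17 + o (h(o) = o*1 + 24*(1/17) = o + 24/17 = 24/17 + o)
m(N, C) = 15/13 (m(N, C) = (23 - 8)/(21 - 8) = 15/13)
a(j, p) = -639/(17*j) (a(j, p) = (24/17 - 39)/j = -639/(17*j))
m(-19, -4)**2 + a(-1814, -1132) = (15/13)**2 - 639/17/(-1814) = 225/169 - 639/17*(-1/1814) = 225/169 + 639/30838 = 7046541/5211622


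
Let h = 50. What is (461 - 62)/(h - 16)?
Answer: 399/34 ≈ 11.735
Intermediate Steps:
(461 - 62)/(h - 16) = (461 - 62)/(50 - 16) = 399/34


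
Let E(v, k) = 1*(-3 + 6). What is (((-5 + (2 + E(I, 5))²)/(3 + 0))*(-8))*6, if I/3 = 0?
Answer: -320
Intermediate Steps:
I = 0 (I = 3*0 = 0)
E(v, k) = 3 (E(v, k) = 1*3 = 3)
(((-5 + (2 + E(I, 5))²)/(3 + 0))*(-8))*6 = (((-5 + (2 + 3)²)/(3 + 0))*(-8))*6 = (((-5 + 5²)/3)*(-8))*6 = (((-5 + 25)*(⅓))*(-8))*6 = ((20*(⅓))*(-8))*6 = ((20/3)*(-8))*6 = -160/3*6 = -320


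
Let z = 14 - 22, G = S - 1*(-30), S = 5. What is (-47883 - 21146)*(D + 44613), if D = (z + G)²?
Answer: -3129912918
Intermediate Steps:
G = 35 (G = 5 - 1*(-30) = 5 + 30 = 35)
z = -8
D = 729 (D = (-8 + 35)² = 27² = 729)
(-47883 - 21146)*(D + 44613) = (-47883 - 21146)*(729 + 44613) = -69029*45342 = -3129912918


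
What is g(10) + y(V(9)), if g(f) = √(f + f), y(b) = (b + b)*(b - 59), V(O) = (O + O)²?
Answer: 171720 + 2*√5 ≈ 1.7172e+5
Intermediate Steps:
V(O) = 4*O² (V(O) = (2*O)² = 4*O²)
y(b) = 2*b*(-59 + b) (y(b) = (2*b)*(-59 + b) = 2*b*(-59 + b))
g(f) = √2*√f (g(f) = √(2*f) = √2*√f)
g(10) + y(V(9)) = √2*√10 + 2*(4*9²)*(-59 + 4*9²) = 2*√5 + 2*(4*81)*(-59 + 4*81) = 2*√5 + 2*324*(-59 + 324) = 2*√5 + 2*324*265 = 2*√5 + 171720 = 171720 + 2*√5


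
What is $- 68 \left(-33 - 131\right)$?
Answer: $11152$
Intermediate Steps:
$- 68 \left(-33 - 131\right) = \left(-68\right) \left(-164\right) = 11152$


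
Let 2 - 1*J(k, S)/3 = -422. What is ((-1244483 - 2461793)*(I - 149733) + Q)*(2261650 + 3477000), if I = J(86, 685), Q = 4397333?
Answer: 3157645326903991850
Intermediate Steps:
J(k, S) = 1272 (J(k, S) = 6 - 3*(-422) = 6 + 1266 = 1272)
I = 1272
((-1244483 - 2461793)*(I - 149733) + Q)*(2261650 + 3477000) = ((-1244483 - 2461793)*(1272 - 149733) + 4397333)*(2261650 + 3477000) = (-3706276*(-148461) + 4397333)*5738650 = (550237441236 + 4397333)*5738650 = 550241838569*5738650 = 3157645326903991850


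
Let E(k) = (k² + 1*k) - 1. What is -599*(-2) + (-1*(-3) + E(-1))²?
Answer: 1202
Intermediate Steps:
E(k) = -1 + k + k² (E(k) = (k² + k) - 1 = (k + k²) - 1 = -1 + k + k²)
-599*(-2) + (-1*(-3) + E(-1))² = -599*(-2) + (-1*(-3) + (-1 - 1 + (-1)²))² = 1198 + (3 + (-1 - 1 + 1))² = 1198 + (3 - 1)² = 1198 + 2² = 1198 + 4 = 1202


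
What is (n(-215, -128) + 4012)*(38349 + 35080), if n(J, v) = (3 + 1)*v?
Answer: 257001500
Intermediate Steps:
n(J, v) = 4*v
(n(-215, -128) + 4012)*(38349 + 35080) = (4*(-128) + 4012)*(38349 + 35080) = (-512 + 4012)*73429 = 3500*73429 = 257001500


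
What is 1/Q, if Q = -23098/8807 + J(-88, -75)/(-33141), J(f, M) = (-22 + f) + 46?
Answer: -291872787/764927170 ≈ -0.38157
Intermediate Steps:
J(f, M) = 24 + f
Q = -764927170/291872787 (Q = -23098/8807 + (24 - 88)/(-33141) = -23098*1/8807 - 64*(-1/33141) = -23098/8807 + 64/33141 = -764927170/291872787 ≈ -2.6208)
1/Q = 1/(-764927170/291872787) = -291872787/764927170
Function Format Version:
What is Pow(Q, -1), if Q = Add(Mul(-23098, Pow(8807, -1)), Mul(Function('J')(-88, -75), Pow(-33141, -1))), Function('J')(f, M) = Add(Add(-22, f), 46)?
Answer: Rational(-291872787, 764927170) ≈ -0.38157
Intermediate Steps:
Function('J')(f, M) = Add(24, f)
Q = Rational(-764927170, 291872787) (Q = Add(Mul(-23098, Pow(8807, -1)), Mul(Add(24, -88), Pow(-33141, -1))) = Add(Mul(-23098, Rational(1, 8807)), Mul(-64, Rational(-1, 33141))) = Add(Rational(-23098, 8807), Rational(64, 33141)) = Rational(-764927170, 291872787) ≈ -2.6208)
Pow(Q, -1) = Pow(Rational(-764927170, 291872787), -1) = Rational(-291872787, 764927170)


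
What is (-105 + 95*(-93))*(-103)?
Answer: 920820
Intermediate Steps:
(-105 + 95*(-93))*(-103) = (-105 - 8835)*(-103) = -8940*(-103) = 920820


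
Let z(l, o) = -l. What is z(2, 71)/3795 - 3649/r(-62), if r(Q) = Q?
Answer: 13847831/235290 ≈ 58.854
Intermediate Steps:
z(2, 71)/3795 - 3649/r(-62) = -1*2/3795 - 3649/(-62) = -2*1/3795 - 3649*(-1/62) = -2/3795 + 3649/62 = 13847831/235290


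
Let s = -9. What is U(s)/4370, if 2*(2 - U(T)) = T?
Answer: 13/8740 ≈ 0.0014874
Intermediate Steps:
U(T) = 2 - T/2
U(s)/4370 = (2 - 1/2*(-9))/4370 = (2 + 9/2)*(1/4370) = (13/2)*(1/4370) = 13/8740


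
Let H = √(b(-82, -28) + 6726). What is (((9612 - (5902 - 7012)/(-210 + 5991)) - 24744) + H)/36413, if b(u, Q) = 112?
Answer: -29158994/70167851 + √6838/36413 ≈ -0.41329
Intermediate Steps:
H = √6838 (H = √(112 + 6726) = √6838 ≈ 82.692)
(((9612 - (5902 - 7012)/(-210 + 5991)) - 24744) + H)/36413 = (((9612 - (5902 - 7012)/(-210 + 5991)) - 24744) + √6838)/36413 = (((9612 - (-1110)/5781) - 24744) + √6838)*(1/36413) = (((9612 - 1*(-370/1927)) - 24744) + √6838)*(1/36413) = (((9612 + 370/1927) - 24744) + √6838)*(1/36413) = ((18522694/1927 - 24744) + √6838)*(1/36413) = (-29158994/1927 + √6838)*(1/36413) = -29158994/70167851 + √6838/36413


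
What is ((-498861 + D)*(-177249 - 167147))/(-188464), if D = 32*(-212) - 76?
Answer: -43542072379/47116 ≈ -9.2415e+5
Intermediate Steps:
D = -6860 (D = -6784 - 76 = -6860)
((-498861 + D)*(-177249 - 167147))/(-188464) = ((-498861 - 6860)*(-177249 - 167147))/(-188464) = -505721*(-344396)*(-1/188464) = 174168289516*(-1/188464) = -43542072379/47116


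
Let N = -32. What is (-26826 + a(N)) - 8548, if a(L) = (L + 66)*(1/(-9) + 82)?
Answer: -293308/9 ≈ -32590.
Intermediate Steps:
a(L) = 16214/3 + 737*L/9 (a(L) = (66 + L)*(-⅑ + 82) = (66 + L)*(737/9) = 16214/3 + 737*L/9)
(-26826 + a(N)) - 8548 = (-26826 + (16214/3 + (737/9)*(-32))) - 8548 = (-26826 + (16214/3 - 23584/9)) - 8548 = (-26826 + 25058/9) - 8548 = -216376/9 - 8548 = -293308/9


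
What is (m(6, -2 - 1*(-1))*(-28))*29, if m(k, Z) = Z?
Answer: 812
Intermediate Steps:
(m(6, -2 - 1*(-1))*(-28))*29 = ((-2 - 1*(-1))*(-28))*29 = ((-2 + 1)*(-28))*29 = -1*(-28)*29 = 28*29 = 812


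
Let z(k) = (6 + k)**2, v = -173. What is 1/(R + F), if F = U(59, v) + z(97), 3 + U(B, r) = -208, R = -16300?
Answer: -1/5902 ≈ -0.00016943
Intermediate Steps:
U(B, r) = -211 (U(B, r) = -3 - 208 = -211)
F = 10398 (F = -211 + (6 + 97)**2 = -211 + 103**2 = -211 + 10609 = 10398)
1/(R + F) = 1/(-16300 + 10398) = 1/(-5902) = -1/5902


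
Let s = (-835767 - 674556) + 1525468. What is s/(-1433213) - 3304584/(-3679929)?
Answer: 520048913743/586013564653 ≈ 0.88743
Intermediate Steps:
s = 15145 (s = -1510323 + 1525468 = 15145)
s/(-1433213) - 3304584/(-3679929) = 15145/(-1433213) - 3304584/(-3679929) = 15145*(-1/1433213) - 3304584*(-1/3679929) = -15145/1433213 + 367176/408881 = 520048913743/586013564653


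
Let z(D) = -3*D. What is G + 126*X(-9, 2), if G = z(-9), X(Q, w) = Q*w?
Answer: -2241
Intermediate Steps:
G = 27 (G = -3*(-9) = 27)
G + 126*X(-9, 2) = 27 + 126*(-9*2) = 27 + 126*(-18) = 27 - 2268 = -2241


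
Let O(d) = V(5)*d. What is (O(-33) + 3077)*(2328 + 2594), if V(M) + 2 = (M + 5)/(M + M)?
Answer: 15307420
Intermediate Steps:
V(M) = -2 + (5 + M)/(2*M) (V(M) = -2 + (M + 5)/(M + M) = -2 + (5 + M)/((2*M)) = -2 + (5 + M)*(1/(2*M)) = -2 + (5 + M)/(2*M))
O(d) = -d (O(d) = ((½)*(5 - 3*5)/5)*d = ((½)*(⅕)*(5 - 15))*d = ((½)*(⅕)*(-10))*d = -d)
(O(-33) + 3077)*(2328 + 2594) = (-1*(-33) + 3077)*(2328 + 2594) = (33 + 3077)*4922 = 3110*4922 = 15307420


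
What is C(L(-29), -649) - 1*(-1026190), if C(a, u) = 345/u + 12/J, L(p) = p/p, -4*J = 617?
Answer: 410920096253/400433 ≈ 1.0262e+6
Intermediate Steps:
J = -617/4 (J = -1/4*617 = -617/4 ≈ -154.25)
L(p) = 1
C(a, u) = -48/617 + 345/u (C(a, u) = 345/u + 12/(-617/4) = 345/u + 12*(-4/617) = 345/u - 48/617 = -48/617 + 345/u)
C(L(-29), -649) - 1*(-1026190) = (-48/617 + 345/(-649)) - 1*(-1026190) = (-48/617 + 345*(-1/649)) + 1026190 = (-48/617 - 345/649) + 1026190 = -244017/400433 + 1026190 = 410920096253/400433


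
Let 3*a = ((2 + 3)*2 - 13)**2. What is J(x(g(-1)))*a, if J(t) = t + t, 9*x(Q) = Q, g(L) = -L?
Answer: 2/3 ≈ 0.66667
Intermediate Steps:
x(Q) = Q/9
J(t) = 2*t
a = 3 (a = ((2 + 3)*2 - 13)**2/3 = (5*2 - 13)**2/3 = (10 - 13)**2/3 = (1/3)*(-3)**2 = (1/3)*9 = 3)
J(x(g(-1)))*a = (2*((-1*(-1))/9))*3 = (2*((1/9)*1))*3 = (2*(1/9))*3 = (2/9)*3 = 2/3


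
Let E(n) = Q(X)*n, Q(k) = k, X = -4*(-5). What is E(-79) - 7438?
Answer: -9018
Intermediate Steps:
X = 20
E(n) = 20*n
E(-79) - 7438 = 20*(-79) - 7438 = -1580 - 7438 = -9018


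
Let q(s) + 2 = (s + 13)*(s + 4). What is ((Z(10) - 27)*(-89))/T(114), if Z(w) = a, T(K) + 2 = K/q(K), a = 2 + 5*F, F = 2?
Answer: -10001820/14927 ≈ -670.05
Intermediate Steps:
q(s) = -2 + (4 + s)*(13 + s) (q(s) = -2 + (s + 13)*(s + 4) = -2 + (13 + s)*(4 + s) = -2 + (4 + s)*(13 + s))
a = 12 (a = 2 + 5*2 = 2 + 10 = 12)
T(K) = -2 + K/(50 + K² + 17*K)
Z(w) = 12
((Z(10) - 27)*(-89))/T(114) = ((12 - 27)*(-89))/(-2 + 114/(50 + 114² + 17*114)) = (-15*(-89))/(-2 + 114/(50 + 12996 + 1938)) = 1335/(-2 + 114/14984) = 1335/(-2 + 114*(1/14984)) = 1335/(-2 + 57/7492) = 1335/(-14927/7492) = 1335*(-7492/14927) = -10001820/14927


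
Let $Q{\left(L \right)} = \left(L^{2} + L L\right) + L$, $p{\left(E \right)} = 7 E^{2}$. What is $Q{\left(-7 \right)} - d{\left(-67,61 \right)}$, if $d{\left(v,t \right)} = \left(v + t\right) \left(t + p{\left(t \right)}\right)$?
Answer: $156739$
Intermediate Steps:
$Q{\left(L \right)} = L + 2 L^{2}$ ($Q{\left(L \right)} = \left(L^{2} + L^{2}\right) + L = 2 L^{2} + L = L + 2 L^{2}$)
$d{\left(v,t \right)} = \left(t + v\right) \left(t + 7 t^{2}\right)$ ($d{\left(v,t \right)} = \left(v + t\right) \left(t + 7 t^{2}\right) = \left(t + v\right) \left(t + 7 t^{2}\right)$)
$Q{\left(-7 \right)} - d{\left(-67,61 \right)} = - 7 \left(1 + 2 \left(-7\right)\right) - 61 \left(61 - 67 + 7 \cdot 61^{2} + 7 \cdot 61 \left(-67\right)\right) = - 7 \left(1 - 14\right) - 61 \left(61 - 67 + 7 \cdot 3721 - 28609\right) = \left(-7\right) \left(-13\right) - 61 \left(61 - 67 + 26047 - 28609\right) = 91 - 61 \left(-2568\right) = 91 - -156648 = 91 + 156648 = 156739$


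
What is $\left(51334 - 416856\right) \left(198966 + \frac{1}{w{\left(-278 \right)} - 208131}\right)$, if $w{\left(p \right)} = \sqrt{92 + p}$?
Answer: $- \frac{1050133901948372351354}{14439504449} + \frac{365522 i \sqrt{186}}{43318513347} \approx -7.2726 \cdot 10^{10} + 0.00011508 i$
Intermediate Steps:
$\left(51334 - 416856\right) \left(198966 + \frac{1}{w{\left(-278 \right)} - 208131}\right) = \left(51334 - 416856\right) \left(198966 + \frac{1}{\sqrt{92 - 278} - 208131}\right) = - 365522 \left(198966 + \frac{1}{\sqrt{-186} - 208131}\right) = - 365522 \left(198966 + \frac{1}{i \sqrt{186} - 208131}\right) = - 365522 \left(198966 + \frac{1}{-208131 + i \sqrt{186}}\right) = -72726450252 - \frac{365522}{-208131 + i \sqrt{186}}$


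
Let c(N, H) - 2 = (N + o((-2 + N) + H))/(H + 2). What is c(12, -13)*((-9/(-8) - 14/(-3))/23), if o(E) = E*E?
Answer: 139/6072 ≈ 0.022892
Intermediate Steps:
o(E) = E**2
c(N, H) = 2 + (N + (-2 + H + N)**2)/(2 + H) (c(N, H) = 2 + (N + ((-2 + N) + H)**2)/(H + 2) = 2 + (N + (-2 + H + N)**2)/(2 + H))
c(12, -13)*((-9/(-8) - 14/(-3))/23) = ((4 + 12 + (-2 - 13 + 12)**2 + 2*(-13))/(2 - 13))*((-9/(-8) - 14/(-3))/23) = ((4 + 12 + (-3)**2 - 26)/(-11))*((-9*(-1/8) - 14*(-1/3))*(1/23)) = (-(4 + 12 + 9 - 26)/11)*((9/8 + 14/3)*(1/23)) = (-1/11*(-1))*((139/24)*(1/23)) = (1/11)*(139/552) = 139/6072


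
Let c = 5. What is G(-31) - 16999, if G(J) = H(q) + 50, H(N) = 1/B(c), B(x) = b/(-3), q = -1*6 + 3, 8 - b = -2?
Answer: -169493/10 ≈ -16949.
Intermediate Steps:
b = 10 (b = 8 - 1*(-2) = 8 + 2 = 10)
q = -3 (q = -6 + 3 = -3)
B(x) = -10/3 (B(x) = 10/(-3) = 10*(-⅓) = -10/3)
H(N) = -3/10 (H(N) = 1/(-10/3) = -3/10)
G(J) = 497/10 (G(J) = -3/10 + 50 = 497/10)
G(-31) - 16999 = 497/10 - 16999 = -169493/10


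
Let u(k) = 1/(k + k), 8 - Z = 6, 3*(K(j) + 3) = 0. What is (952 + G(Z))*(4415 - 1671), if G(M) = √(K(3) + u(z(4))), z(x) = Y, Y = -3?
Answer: 2612288 + 1372*I*√114/3 ≈ 2.6123e+6 + 4883.0*I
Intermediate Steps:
K(j) = -3 (K(j) = -3 + (⅓)*0 = -3 + 0 = -3)
Z = 2 (Z = 8 - 1*6 = 8 - 6 = 2)
z(x) = -3
u(k) = 1/(2*k)
G(M) = I*√114/6 (G(M) = √(-3 + (½)/(-3)) = √(-3 + (½)*(-⅓)) = √(-3 - ⅙) = √(-19/6) = I*√114/6)
(952 + G(Z))*(4415 - 1671) = (952 + I*√114/6)*(4415 - 1671) = (952 + I*√114/6)*2744 = 2612288 + 1372*I*√114/3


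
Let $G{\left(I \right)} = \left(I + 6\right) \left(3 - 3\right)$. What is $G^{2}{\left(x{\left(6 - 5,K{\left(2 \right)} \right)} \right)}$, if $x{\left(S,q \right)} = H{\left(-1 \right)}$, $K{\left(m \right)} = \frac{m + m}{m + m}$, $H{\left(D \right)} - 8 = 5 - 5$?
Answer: $0$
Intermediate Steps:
$H{\left(D \right)} = 8$ ($H{\left(D \right)} = 8 + \left(5 - 5\right) = 8 + 0 = 8$)
$K{\left(m \right)} = 1$ ($K{\left(m \right)} = \frac{2 m}{2 m} = 2 m \frac{1}{2 m} = 1$)
$x{\left(S,q \right)} = 8$
$G{\left(I \right)} = 0$ ($G{\left(I \right)} = \left(6 + I\right) 0 = 0$)
$G^{2}{\left(x{\left(6 - 5,K{\left(2 \right)} \right)} \right)} = 0^{2} = 0$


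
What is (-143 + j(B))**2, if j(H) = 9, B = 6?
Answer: 17956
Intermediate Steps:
(-143 + j(B))**2 = (-143 + 9)**2 = (-134)**2 = 17956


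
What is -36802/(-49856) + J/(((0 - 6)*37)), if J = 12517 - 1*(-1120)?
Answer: -167929057/2767008 ≈ -60.690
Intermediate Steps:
J = 13637 (J = 12517 + 1120 = 13637)
-36802/(-49856) + J/(((0 - 6)*37)) = -36802/(-49856) + 13637/(((0 - 6)*37)) = -36802*(-1/49856) + 13637/((-6*37)) = 18401/24928 + 13637/(-222) = 18401/24928 + 13637*(-1/222) = 18401/24928 - 13637/222 = -167929057/2767008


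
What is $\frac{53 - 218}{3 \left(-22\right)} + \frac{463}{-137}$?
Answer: $- \frac{241}{274} \approx -0.87956$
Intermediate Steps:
$\frac{53 - 218}{3 \left(-22\right)} + \frac{463}{-137} = \frac{53 - 218}{-66} + 463 \left(- \frac{1}{137}\right) = \left(-165\right) \left(- \frac{1}{66}\right) - \frac{463}{137} = \frac{5}{2} - \frac{463}{137} = - \frac{241}{274}$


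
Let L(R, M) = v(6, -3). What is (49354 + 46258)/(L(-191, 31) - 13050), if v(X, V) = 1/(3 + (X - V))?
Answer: -1147344/156599 ≈ -7.3266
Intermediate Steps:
v(X, V) = 1/(3 + X - V)
L(R, M) = 1/12 (L(R, M) = 1/(3 + 6 - 1*(-3)) = 1/(3 + 6 + 3) = 1/12)
(49354 + 46258)/(L(-191, 31) - 13050) = (49354 + 46258)/(1/12 - 13050) = 95612/(-156599/12) = 95612*(-12/156599) = -1147344/156599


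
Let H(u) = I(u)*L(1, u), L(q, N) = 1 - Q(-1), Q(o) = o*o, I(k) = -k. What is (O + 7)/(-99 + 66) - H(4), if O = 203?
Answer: -70/11 ≈ -6.3636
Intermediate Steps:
Q(o) = o²
L(q, N) = 0 (L(q, N) = 1 - 1*(-1)² = 1 - 1*1 = 1 - 1 = 0)
H(u) = 0 (H(u) = -u*0 = 0)
(O + 7)/(-99 + 66) - H(4) = (203 + 7)/(-99 + 66) - 1*0 = 210/(-33) + 0 = 210*(-1/33) + 0 = -70/11 + 0 = -70/11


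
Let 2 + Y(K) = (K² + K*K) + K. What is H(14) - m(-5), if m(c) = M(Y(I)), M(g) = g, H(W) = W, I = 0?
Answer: 16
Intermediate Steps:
Y(K) = -2 + K + 2*K² (Y(K) = -2 + ((K² + K*K) + K) = -2 + ((K² + K²) + K) = -2 + (2*K² + K) = -2 + (K + 2*K²) = -2 + K + 2*K²)
m(c) = -2 (m(c) = -2 + 0 + 2*0² = -2 + 0 + 2*0 = -2 + 0 + 0 = -2)
H(14) - m(-5) = 14 - 1*(-2) = 14 + 2 = 16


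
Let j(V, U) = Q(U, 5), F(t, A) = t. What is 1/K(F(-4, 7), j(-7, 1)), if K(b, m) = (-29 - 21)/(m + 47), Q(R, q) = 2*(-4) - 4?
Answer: -7/10 ≈ -0.70000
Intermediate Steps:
Q(R, q) = -12 (Q(R, q) = -8 - 4 = -12)
j(V, U) = -12
K(b, m) = -50/(47 + m)
1/K(F(-4, 7), j(-7, 1)) = 1/(-50/(47 - 12)) = 1/(-50/35) = 1/(-50*1/35) = 1/(-10/7) = -7/10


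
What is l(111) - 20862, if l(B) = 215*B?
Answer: 3003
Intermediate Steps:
l(111) - 20862 = 215*111 - 20862 = 23865 - 20862 = 3003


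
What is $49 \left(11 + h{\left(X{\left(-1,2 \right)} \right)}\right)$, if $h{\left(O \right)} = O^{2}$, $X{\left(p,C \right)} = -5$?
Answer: $1764$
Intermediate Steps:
$49 \left(11 + h{\left(X{\left(-1,2 \right)} \right)}\right) = 49 \left(11 + \left(-5\right)^{2}\right) = 49 \left(11 + 25\right) = 49 \cdot 36 = 1764$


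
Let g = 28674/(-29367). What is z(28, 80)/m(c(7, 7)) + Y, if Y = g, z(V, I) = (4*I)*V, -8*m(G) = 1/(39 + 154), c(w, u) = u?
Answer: -45141128306/3263 ≈ -1.3834e+7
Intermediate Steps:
m(G) = -1/1544 (m(G) = -1/(8*(39 + 154)) = -1/8/193 = -1/8*1/193 = -1/1544)
g = -3186/3263 (g = 28674*(-1/29367) = -3186/3263 ≈ -0.97640)
z(V, I) = 4*I*V
Y = -3186/3263 ≈ -0.97640
z(28, 80)/m(c(7, 7)) + Y = (4*80*28)/(-1/1544) - 3186/3263 = 8960*(-1544) - 3186/3263 = -13834240 - 3186/3263 = -45141128306/3263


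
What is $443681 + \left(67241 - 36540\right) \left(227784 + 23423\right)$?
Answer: $7712749788$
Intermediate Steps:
$443681 + \left(67241 - 36540\right) \left(227784 + 23423\right) = 443681 + 30701 \cdot 251207 = 443681 + 7712306107 = 7712749788$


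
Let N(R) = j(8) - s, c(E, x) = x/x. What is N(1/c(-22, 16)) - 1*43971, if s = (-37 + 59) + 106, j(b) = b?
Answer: -44091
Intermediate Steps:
c(E, x) = 1
s = 128 (s = 22 + 106 = 128)
N(R) = -120 (N(R) = 8 - 1*128 = 8 - 128 = -120)
N(1/c(-22, 16)) - 1*43971 = -120 - 1*43971 = -120 - 43971 = -44091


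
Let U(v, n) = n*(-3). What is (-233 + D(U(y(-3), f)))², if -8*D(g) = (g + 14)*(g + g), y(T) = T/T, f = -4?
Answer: 96721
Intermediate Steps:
y(T) = 1
U(v, n) = -3*n
D(g) = -g*(14 + g)/4 (D(g) = -(g + 14)*(g + g)/8 = -(14 + g)*2*g/8 = -g*(14 + g)/4)
(-233 + D(U(y(-3), f)))² = (-233 - (-3*(-4))*(14 - 3*(-4))/4)² = (-233 - ¼*12*(14 + 12))² = (-233 - ¼*12*26)² = (-233 - 78)² = (-311)² = 96721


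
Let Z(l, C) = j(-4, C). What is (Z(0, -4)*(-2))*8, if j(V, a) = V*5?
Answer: 320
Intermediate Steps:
j(V, a) = 5*V
Z(l, C) = -20 (Z(l, C) = 5*(-4) = -20)
(Z(0, -4)*(-2))*8 = -20*(-2)*8 = 40*8 = 320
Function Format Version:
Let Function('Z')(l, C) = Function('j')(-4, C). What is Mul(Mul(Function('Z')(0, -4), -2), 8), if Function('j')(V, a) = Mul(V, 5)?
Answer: 320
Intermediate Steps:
Function('j')(V, a) = Mul(5, V)
Function('Z')(l, C) = -20 (Function('Z')(l, C) = Mul(5, -4) = -20)
Mul(Mul(Function('Z')(0, -4), -2), 8) = Mul(Mul(-20, -2), 8) = Mul(40, 8) = 320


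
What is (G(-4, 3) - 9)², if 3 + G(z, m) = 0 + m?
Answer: 81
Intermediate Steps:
G(z, m) = -3 + m (G(z, m) = -3 + (0 + m) = -3 + m)
(G(-4, 3) - 9)² = ((-3 + 3) - 9)² = (0 - 9)² = (-9)² = 81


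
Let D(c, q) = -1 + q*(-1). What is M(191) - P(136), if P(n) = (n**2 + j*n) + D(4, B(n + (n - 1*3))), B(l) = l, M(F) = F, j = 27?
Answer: -21707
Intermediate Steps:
D(c, q) = -1 - q
P(n) = 2 + n**2 + 25*n (P(n) = (n**2 + 27*n) + (-1 - (n + (n - 1*3))) = (n**2 + 27*n) + (-1 - (n + (n - 3))) = (n**2 + 27*n) + (-1 - (n + (-3 + n))) = (n**2 + 27*n) + (-1 - (-3 + 2*n)) = (n**2 + 27*n) + (-1 + (3 - 2*n)) = (n**2 + 27*n) + (2 - 2*n) = 2 + n**2 + 25*n)
M(191) - P(136) = 191 - (2 + 136**2 + 25*136) = 191 - (2 + 18496 + 3400) = 191 - 1*21898 = 191 - 21898 = -21707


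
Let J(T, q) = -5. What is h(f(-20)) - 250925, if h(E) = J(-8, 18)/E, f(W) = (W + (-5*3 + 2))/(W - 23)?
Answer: -8280740/33 ≈ -2.5093e+5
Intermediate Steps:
f(W) = (-13 + W)/(-23 + W) (f(W) = (W + (-15 + 2))/(-23 + W) = (W - 13)/(-23 + W) = (-13 + W)/(-23 + W))
h(E) = -5/E
h(f(-20)) - 250925 = -5*(-23 - 20)/(-13 - 20) - 250925 = -5/(-33/(-43)) - 250925 = -5/((-1/43*(-33))) - 250925 = -5/33/43 - 250925 = -5*43/33 - 250925 = -215/33 - 250925 = -8280740/33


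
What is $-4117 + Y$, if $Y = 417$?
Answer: $-3700$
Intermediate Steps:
$-4117 + Y = -4117 + 417 = -3700$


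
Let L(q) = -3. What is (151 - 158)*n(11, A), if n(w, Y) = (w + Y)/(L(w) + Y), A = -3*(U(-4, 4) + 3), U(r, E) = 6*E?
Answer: -35/6 ≈ -5.8333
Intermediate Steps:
A = -81 (A = -3*(6*4 + 3) = -3*(24 + 3) = -3*27 = -81)
n(w, Y) = (Y + w)/(-3 + Y) (n(w, Y) = (w + Y)/(-3 + Y) = (Y + w)/(-3 + Y))
(151 - 158)*n(11, A) = (151 - 158)*((-81 + 11)/(-3 - 81)) = -7*(-70)/(-84) = -(-1)*(-70)/12 = -7*5/6 = -35/6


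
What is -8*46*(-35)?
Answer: 12880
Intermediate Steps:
-8*46*(-35) = -368*(-35) = 12880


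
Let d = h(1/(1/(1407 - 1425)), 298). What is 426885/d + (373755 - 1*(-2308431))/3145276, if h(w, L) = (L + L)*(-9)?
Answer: -742888087/9435828 ≈ -78.731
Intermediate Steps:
h(w, L) = -18*L (h(w, L) = (2*L)*(-9) = -18*L)
d = -5364 (d = -18*298 = -5364)
426885/d + (373755 - 1*(-2308431))/3145276 = 426885/(-5364) + (373755 - 1*(-2308431))/3145276 = 426885*(-1/5364) + (373755 + 2308431)*(1/3145276) = -955/12 + 2682186*(1/3145276) = -955/12 + 1341093/1572638 = -742888087/9435828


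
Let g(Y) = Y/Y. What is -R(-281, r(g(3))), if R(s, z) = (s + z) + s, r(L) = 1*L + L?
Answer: 560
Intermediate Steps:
g(Y) = 1
r(L) = 2*L (r(L) = L + L = 2*L)
R(s, z) = z + 2*s
-R(-281, r(g(3))) = -(2*1 + 2*(-281)) = -(2 - 562) = -1*(-560) = 560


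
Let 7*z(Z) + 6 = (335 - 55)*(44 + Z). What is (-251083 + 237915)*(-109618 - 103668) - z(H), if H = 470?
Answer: 19659706422/7 ≈ 2.8085e+9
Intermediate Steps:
z(Z) = 12314/7 + 40*Z (z(Z) = -6/7 + ((335 - 55)*(44 + Z))/7 = -6/7 + (280*(44 + Z))/7 = -6/7 + (12320 + 280*Z)/7 = -6/7 + (1760 + 40*Z) = 12314/7 + 40*Z)
(-251083 + 237915)*(-109618 - 103668) - z(H) = (-251083 + 237915)*(-109618 - 103668) - (12314/7 + 40*470) = -13168*(-213286) - (12314/7 + 18800) = 2808550048 - 1*143914/7 = 2808550048 - 143914/7 = 19659706422/7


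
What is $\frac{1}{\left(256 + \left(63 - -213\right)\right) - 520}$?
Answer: $\frac{1}{12} \approx 0.083333$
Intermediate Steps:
$\frac{1}{\left(256 + \left(63 - -213\right)\right) - 520} = \frac{1}{\left(256 + \left(63 + 213\right)\right) - 520} = \frac{1}{\left(256 + 276\right) - 520} = \frac{1}{532 - 520} = \frac{1}{12}$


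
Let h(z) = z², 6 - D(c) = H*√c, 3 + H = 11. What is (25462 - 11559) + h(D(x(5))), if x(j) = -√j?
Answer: 13903 + 4*(3 - 4*I*5^(¼))² ≈ 13796.0 - 143.55*I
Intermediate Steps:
H = 8 (H = -3 + 11 = 8)
D(c) = 6 - 8*√c
(25462 - 11559) + h(D(x(5))) = (25462 - 11559) + (6 - 8*I*5^(¼))² = 13903 + (6 - 8*I*5^(¼))²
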